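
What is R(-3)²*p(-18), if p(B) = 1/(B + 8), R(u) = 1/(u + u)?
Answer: -1/360 ≈ -0.0027778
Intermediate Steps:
R(u) = 1/(2*u)
p(B) = 1/(8 + B)
R(-3)²*p(-18) = ((½)/(-3))²/(8 - 18) = ((½)*(-⅓))²/(-10) = (-⅙)²*(-⅒) = (1/36)*(-⅒) = -1/360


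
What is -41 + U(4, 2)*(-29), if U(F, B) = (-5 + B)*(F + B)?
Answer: 481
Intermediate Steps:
U(F, B) = (-5 + B)*(B + F)
-41 + U(4, 2)*(-29) = -41 + (2**2 - 5*2 - 5*4 + 2*4)*(-29) = -41 + (4 - 10 - 20 + 8)*(-29) = -41 - 18*(-29) = -41 + 522 = 481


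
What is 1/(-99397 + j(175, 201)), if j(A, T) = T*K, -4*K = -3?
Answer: -4/396985 ≈ -1.0076e-5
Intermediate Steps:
K = ¾ (K = -¼*(-3) = ¾ ≈ 0.75000)
j(A, T) = 3*T/4 (j(A, T) = T*(¾) = 3*T/4)
1/(-99397 + j(175, 201)) = 1/(-99397 + (¾)*201) = 1/(-99397 + 603/4) = 1/(-396985/4) = -4/396985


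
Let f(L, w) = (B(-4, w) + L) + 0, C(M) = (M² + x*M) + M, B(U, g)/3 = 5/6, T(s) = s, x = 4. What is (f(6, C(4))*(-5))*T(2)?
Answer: -85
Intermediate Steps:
B(U, g) = 5/2 (B(U, g) = 3*(5/6) = 3*(5*(⅙)) = 3*(⅚) = 5/2)
C(M) = M² + 5*M (C(M) = (M² + 4*M) + M = M² + 5*M)
f(L, w) = 5/2 + L (f(L, w) = (5/2 + L) + 0 = 5/2 + L)
(f(6, C(4))*(-5))*T(2) = ((5/2 + 6)*(-5))*2 = ((17/2)*(-5))*2 = -85/2*2 = -85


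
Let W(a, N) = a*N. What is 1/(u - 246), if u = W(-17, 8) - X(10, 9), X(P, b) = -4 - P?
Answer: -1/368 ≈ -0.0027174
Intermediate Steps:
W(a, N) = N*a
u = -122 (u = 8*(-17) - (-4 - 1*10) = -136 - (-4 - 10) = -136 - 1*(-14) = -136 + 14 = -122)
1/(u - 246) = 1/(-122 - 246) = 1/(-368) = -1/368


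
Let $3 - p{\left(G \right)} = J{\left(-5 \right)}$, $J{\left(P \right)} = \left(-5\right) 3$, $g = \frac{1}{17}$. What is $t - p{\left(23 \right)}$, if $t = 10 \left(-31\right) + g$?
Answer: $- \frac{5575}{17} \approx -327.94$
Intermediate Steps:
$g = \frac{1}{17} \approx 0.058824$
$J{\left(P \right)} = -15$
$t = - \frac{5269}{17}$ ($t = 10 \left(-31\right) + \frac{1}{17} = -310 + \frac{1}{17} = - \frac{5269}{17} \approx -309.94$)
$p{\left(G \right)} = 18$ ($p{\left(G \right)} = 3 - -15 = 3 + 15 = 18$)
$t - p{\left(23 \right)} = - \frac{5269}{17} - 18 = - \frac{5575}{17}$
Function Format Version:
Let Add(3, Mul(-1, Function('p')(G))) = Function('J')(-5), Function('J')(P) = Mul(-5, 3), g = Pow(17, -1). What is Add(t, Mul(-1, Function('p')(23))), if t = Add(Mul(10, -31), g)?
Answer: Rational(-5575, 17) ≈ -327.94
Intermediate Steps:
g = Rational(1, 17) ≈ 0.058824
Function('J')(P) = -15
t = Rational(-5269, 17) (t = Add(Mul(10, -31), Rational(1, 17)) = Add(-310, Rational(1, 17)) = Rational(-5269, 17) ≈ -309.94)
Function('p')(G) = 18 (Function('p')(G) = Add(3, Mul(-1, -15)) = Add(3, 15) = 18)
Add(t, Mul(-1, Function('p')(23))) = Add(Rational(-5269, 17), Mul(-1, 18)) = Add(Rational(-5269, 17), -18) = Rational(-5575, 17)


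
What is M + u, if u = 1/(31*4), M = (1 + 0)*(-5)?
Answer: -619/124 ≈ -4.9919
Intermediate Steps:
M = -5 (M = 1*(-5) = -5)
u = 1/124 ≈ 0.0080645
M + u = -5 + 1/124 = -619/124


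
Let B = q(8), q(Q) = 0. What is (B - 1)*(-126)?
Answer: 126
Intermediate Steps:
B = 0
(B - 1)*(-126) = (0 - 1)*(-126) = -1*(-126) = 126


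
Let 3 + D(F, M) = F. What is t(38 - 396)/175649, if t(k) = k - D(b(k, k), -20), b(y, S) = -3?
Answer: -352/175649 ≈ -0.0020040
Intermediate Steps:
D(F, M) = -3 + F
t(k) = 6 + k (t(k) = k - (-3 - 3) = k - 1*(-6) = k + 6 = 6 + k)
t(38 - 396)/175649 = (6 + (38 - 396))/175649 = (6 - 358)*(1/175649) = -352*1/175649 = -352/175649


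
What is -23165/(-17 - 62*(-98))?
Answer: -23165/6059 ≈ -3.8232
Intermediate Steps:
-23165/(-17 - 62*(-98)) = -23165/(-17 + 6076) = -23165/6059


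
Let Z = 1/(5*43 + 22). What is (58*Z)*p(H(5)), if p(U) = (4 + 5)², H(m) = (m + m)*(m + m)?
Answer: 1566/79 ≈ 19.823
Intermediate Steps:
H(m) = 4*m² (H(m) = (2*m)*(2*m) = 4*m²)
p(U) = 81 (p(U) = 9² = 81)
Z = 1/237 (Z = 1/(215 + 22) = 1/237 ≈ 0.0042194)
(58*Z)*p(H(5)) = (58*(1/237))*81 = (58/237)*81 = 1566/79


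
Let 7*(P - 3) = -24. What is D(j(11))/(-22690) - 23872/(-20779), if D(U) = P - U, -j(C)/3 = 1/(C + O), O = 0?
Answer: 1895806214/1650164285 ≈ 1.1489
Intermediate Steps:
P = -3/7 (P = 3 + (1/7)*(-24) = 3 - 24/7 = -3/7 ≈ -0.42857)
j(C) = -3/C (j(C) = -3/(C + 0) = -3/C)
D(U) = -3/7 - U
D(j(11))/(-22690) - 23872/(-20779) = (-3/7 - (-3)/11)/(-22690) - 23872/(-20779) = (-3/7 - (-3)/11)*(-1/22690) - 23872*(-1/20779) = (-3/7 - 1*(-3/11))*(-1/22690) + 23872/20779 = (-3/7 + 3/11)*(-1/22690) + 23872/20779 = -12/77*(-1/22690) + 23872/20779 = 6/873565 + 23872/20779 = 1895806214/1650164285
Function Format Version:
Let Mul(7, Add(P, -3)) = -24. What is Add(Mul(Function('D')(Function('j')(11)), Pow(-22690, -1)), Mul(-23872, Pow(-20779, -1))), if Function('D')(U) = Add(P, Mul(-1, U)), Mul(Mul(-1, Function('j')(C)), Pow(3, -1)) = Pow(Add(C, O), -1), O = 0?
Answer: Rational(1895806214, 1650164285) ≈ 1.1489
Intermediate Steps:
P = Rational(-3, 7) (P = Add(3, Mul(Rational(1, 7), -24)) = Add(3, Rational(-24, 7)) = Rational(-3, 7) ≈ -0.42857)
Function('j')(C) = Mul(-3, Pow(C, -1)) (Function('j')(C) = Mul(-3, Pow(Add(C, 0), -1)) = Mul(-3, Pow(C, -1)))
Function('D')(U) = Add(Rational(-3, 7), Mul(-1, U))
Add(Mul(Function('D')(Function('j')(11)), Pow(-22690, -1)), Mul(-23872, Pow(-20779, -1))) = Add(Mul(Add(Rational(-3, 7), Mul(-1, Mul(-3, Pow(11, -1)))), Pow(-22690, -1)), Mul(-23872, Pow(-20779, -1))) = Add(Mul(Add(Rational(-3, 7), Mul(-1, Mul(-3, Rational(1, 11)))), Rational(-1, 22690)), Mul(-23872, Rational(-1, 20779))) = Add(Mul(Add(Rational(-3, 7), Mul(-1, Rational(-3, 11))), Rational(-1, 22690)), Rational(23872, 20779)) = Add(Mul(Add(Rational(-3, 7), Rational(3, 11)), Rational(-1, 22690)), Rational(23872, 20779)) = Add(Mul(Rational(-12, 77), Rational(-1, 22690)), Rational(23872, 20779)) = Add(Rational(6, 873565), Rational(23872, 20779)) = Rational(1895806214, 1650164285)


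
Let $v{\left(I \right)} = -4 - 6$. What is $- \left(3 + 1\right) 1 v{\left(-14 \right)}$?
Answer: $40$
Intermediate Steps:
$v{\left(I \right)} = -10$ ($v{\left(I \right)} = -4 - 6 = -10$)
$- \left(3 + 1\right) 1 v{\left(-14 \right)} = - \left(3 + 1\right) 1 \left(-10\right) = - 4 \cdot 1 \left(-10\right) = \left(-1\right) 4 \left(-10\right) = \left(-4\right) \left(-10\right) = 40$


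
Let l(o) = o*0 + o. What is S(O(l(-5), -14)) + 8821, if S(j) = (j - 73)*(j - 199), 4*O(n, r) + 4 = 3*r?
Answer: 106433/4 ≈ 26608.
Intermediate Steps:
l(o) = o (l(o) = 0 + o = o)
O(n, r) = -1 + 3*r/4 (O(n, r) = -1 + (3*r)/4 = -1 + 3*r/4)
S(j) = (-199 + j)*(-73 + j) (S(j) = (-73 + j)*(-199 + j) = (-199 + j)*(-73 + j))
S(O(l(-5), -14)) + 8821 = (14527 + (-1 + (3/4)*(-14))**2 - 272*(-1 + (3/4)*(-14))) + 8821 = (14527 + (-1 - 21/2)**2 - 272*(-1 - 21/2)) + 8821 = (14527 + (-23/2)**2 - 272*(-23/2)) + 8821 = (14527 + 529/4 + 3128) + 8821 = 71149/4 + 8821 = 106433/4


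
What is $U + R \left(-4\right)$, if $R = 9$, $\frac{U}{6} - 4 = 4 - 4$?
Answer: $-12$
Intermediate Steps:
$U = 24$ ($U = 24 + 6 \left(4 - 4\right) = 24 + 6 \cdot 0 = 24 + 0 = 24$)
$U + R \left(-4\right) = 24 + 9 \left(-4\right) = 24 - 36 = -12$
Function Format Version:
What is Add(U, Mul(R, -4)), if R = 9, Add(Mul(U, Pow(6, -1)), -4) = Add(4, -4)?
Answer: -12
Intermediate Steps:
U = 24 (U = Add(24, Mul(6, Add(4, -4))) = Add(24, Mul(6, 0)) = Add(24, 0) = 24)
Add(U, Mul(R, -4)) = Add(24, Mul(9, -4)) = Add(24, -36) = -12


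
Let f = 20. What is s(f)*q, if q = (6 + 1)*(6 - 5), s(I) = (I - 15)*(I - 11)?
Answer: 315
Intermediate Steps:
s(I) = (-15 + I)*(-11 + I)
q = 7 (q = 7*1 = 7)
s(f)*q = (165 + 20**2 - 26*20)*7 = (165 + 400 - 520)*7 = 45*7 = 315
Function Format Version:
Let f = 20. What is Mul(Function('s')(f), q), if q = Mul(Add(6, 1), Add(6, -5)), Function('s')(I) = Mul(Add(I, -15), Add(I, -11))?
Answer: 315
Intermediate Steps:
Function('s')(I) = Mul(Add(-15, I), Add(-11, I))
q = 7 (q = Mul(7, 1) = 7)
Mul(Function('s')(f), q) = Mul(Add(165, Pow(20, 2), Mul(-26, 20)), 7) = Mul(Add(165, 400, -520), 7) = Mul(45, 7) = 315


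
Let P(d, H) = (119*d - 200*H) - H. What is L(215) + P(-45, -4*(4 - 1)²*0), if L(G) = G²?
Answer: 40870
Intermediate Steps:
P(d, H) = -201*H + 119*d (P(d, H) = (-200*H + 119*d) - H = -201*H + 119*d)
L(215) + P(-45, -4*(4 - 1)²*0) = 215² + (-201*(-4*(4 - 1)²)*0 + 119*(-45)) = 46225 + (-201*(-4*3²)*0 - 5355) = 46225 + (-201*(-4*9)*0 - 5355) = 46225 + (-(-7236)*0 - 5355) = 46225 + (-201*0 - 5355) = 46225 + (0 - 5355) = 46225 - 5355 = 40870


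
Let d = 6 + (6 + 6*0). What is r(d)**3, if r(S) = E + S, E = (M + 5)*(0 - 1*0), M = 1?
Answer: 1728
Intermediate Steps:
E = 0 (E = (1 + 5)*(0 - 1*0) = 6*(0 + 0) = 6*0 = 0)
d = 12 (d = 6 + (6 + 0) = 6 + 6 = 12)
r(S) = S (r(S) = 0 + S = S)
r(d)**3 = 12**3 = 1728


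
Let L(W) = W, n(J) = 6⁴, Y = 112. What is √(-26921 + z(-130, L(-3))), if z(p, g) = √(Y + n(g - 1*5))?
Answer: √(-26921 + 8*√22) ≈ 163.96*I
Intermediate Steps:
n(J) = 1296
z(p, g) = 8*√22 (z(p, g) = √(112 + 1296) = √1408 = 8*√22)
√(-26921 + z(-130, L(-3))) = √(-26921 + 8*√22)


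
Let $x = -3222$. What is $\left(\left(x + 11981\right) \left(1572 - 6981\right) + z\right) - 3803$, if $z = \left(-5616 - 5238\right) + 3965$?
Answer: $-47388123$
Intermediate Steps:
$z = -6889$ ($z = -10854 + 3965 = -6889$)
$\left(\left(x + 11981\right) \left(1572 - 6981\right) + z\right) - 3803 = \left(\left(-3222 + 11981\right) \left(1572 - 6981\right) - 6889\right) - 3803 = \left(8759 \left(-5409\right) - 6889\right) - 3803 = \left(-47377431 - 6889\right) - 3803 = -47384320 - 3803 = -47388123$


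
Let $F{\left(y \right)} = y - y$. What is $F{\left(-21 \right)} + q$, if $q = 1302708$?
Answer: $1302708$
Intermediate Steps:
$F{\left(y \right)} = 0$
$F{\left(-21 \right)} + q = 0 + 1302708 = 1302708$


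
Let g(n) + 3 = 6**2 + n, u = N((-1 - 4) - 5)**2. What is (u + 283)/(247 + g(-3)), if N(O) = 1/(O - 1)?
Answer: 34244/33517 ≈ 1.0217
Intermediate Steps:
N(O) = 1/(-1 + O)
u = 1/121 (u = (1/(-1 + ((-1 - 4) - 5)))**2 = (1/(-1 + (-5 - 5)))**2 = (1/(-1 - 10))**2 = (1/(-11))**2 = (-1/11)**2 = 1/121 ≈ 0.0082645)
g(n) = 33 + n (g(n) = -3 + (6**2 + n) = -3 + (36 + n) = 33 + n)
(u + 283)/(247 + g(-3)) = (1/121 + 283)/(247 + (33 - 3)) = 34244/(121*(247 + 30)) = (34244/121)/277 = (34244/121)*(1/277) = 34244/33517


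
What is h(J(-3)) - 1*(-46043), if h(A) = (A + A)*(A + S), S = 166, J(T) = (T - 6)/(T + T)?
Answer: 93091/2 ≈ 46546.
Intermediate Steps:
J(T) = (-6 + T)/(2*T) (J(T) = (-6 + T)/((2*T)) = (-6 + T)*(1/(2*T)) = (-6 + T)/(2*T))
h(A) = 2*A*(166 + A) (h(A) = (A + A)*(A + 166) = (2*A)*(166 + A) = 2*A*(166 + A))
h(J(-3)) - 1*(-46043) = 2*((½)*(-6 - 3)/(-3))*(166 + (½)*(-6 - 3)/(-3)) - 1*(-46043) = 2*((½)*(-⅓)*(-9))*(166 + (½)*(-⅓)*(-9)) + 46043 = 2*(3/2)*(166 + 3/2) + 46043 = 2*(3/2)*(335/2) + 46043 = 1005/2 + 46043 = 93091/2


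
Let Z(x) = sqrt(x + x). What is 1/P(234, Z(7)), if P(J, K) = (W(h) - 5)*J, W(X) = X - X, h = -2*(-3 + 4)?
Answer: -1/1170 ≈ -0.00085470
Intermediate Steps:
h = -2 (h = -2*1 = -2)
Z(x) = sqrt(2)*sqrt(x) (Z(x) = sqrt(2*x) = sqrt(2)*sqrt(x))
W(X) = 0
P(J, K) = -5*J (P(J, K) = (0 - 5)*J = -5*J)
1/P(234, Z(7)) = 1/(-5*234) = 1/(-1170) = -1/1170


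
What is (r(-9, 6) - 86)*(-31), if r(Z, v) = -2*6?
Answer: 3038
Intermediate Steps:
r(Z, v) = -12
(r(-9, 6) - 86)*(-31) = (-12 - 86)*(-31) = -98*(-31) = 3038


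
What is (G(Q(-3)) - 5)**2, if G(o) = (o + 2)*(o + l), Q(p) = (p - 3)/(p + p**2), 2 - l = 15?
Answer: 361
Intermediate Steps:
l = -13 (l = 2 - 1*15 = 2 - 15 = -13)
Q(p) = (-3 + p)/(p + p**2)
G(o) = (-13 + o)*(2 + o) (G(o) = (o + 2)*(o - 13) = (2 + o)*(-13 + o) = (-13 + o)*(2 + o))
(G(Q(-3)) - 5)**2 = ((-26 + ((-3 - 3)/((-3)*(1 - 3)))**2 - 11*(-3 - 3)/((-3)*(1 - 3))) - 5)**2 = ((-26 + (-1/3*(-6)/(-2))**2 - (-11)*(-6)/(3*(-2))) - 5)**2 = ((-26 + (-1/3*(-1/2)*(-6))**2 - (-11)*(-1)*(-6)/(3*2)) - 5)**2 = ((-26 + (-1)**2 - 11*(-1)) - 5)**2 = ((-26 + 1 + 11) - 5)**2 = (-14 - 5)**2 = (-19)**2 = 361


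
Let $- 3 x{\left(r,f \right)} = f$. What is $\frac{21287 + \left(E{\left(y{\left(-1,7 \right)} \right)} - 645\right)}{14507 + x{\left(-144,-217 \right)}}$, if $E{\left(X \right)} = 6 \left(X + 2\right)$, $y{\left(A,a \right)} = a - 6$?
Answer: $\frac{30990}{21869} \approx 1.4171$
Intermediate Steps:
$x{\left(r,f \right)} = - \frac{f}{3}$
$y{\left(A,a \right)} = -6 + a$
$E{\left(X \right)} = 12 + 6 X$ ($E{\left(X \right)} = 6 \left(2 + X\right) = 12 + 6 X$)
$\frac{21287 + \left(E{\left(y{\left(-1,7 \right)} \right)} - 645\right)}{14507 + x{\left(-144,-217 \right)}} = \frac{21287 - \left(633 - 6 \left(-6 + 7\right)\right)}{14507 - - \frac{217}{3}} = \frac{21287 + \left(\left(12 + 6 \cdot 1\right) - 645\right)}{14507 + \frac{217}{3}} = \frac{21287 + \left(\left(12 + 6\right) - 645\right)}{\frac{43738}{3}} = \left(21287 + \left(18 - 645\right)\right) \frac{3}{43738} = \left(21287 - 627\right) \frac{3}{43738} = 20660 \cdot \frac{3}{43738} = \frac{30990}{21869}$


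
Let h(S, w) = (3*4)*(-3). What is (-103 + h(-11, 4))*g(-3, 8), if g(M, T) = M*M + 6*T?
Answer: -7923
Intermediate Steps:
h(S, w) = -36 (h(S, w) = 12*(-3) = -36)
g(M, T) = M**2 + 6*T
(-103 + h(-11, 4))*g(-3, 8) = (-103 - 36)*((-3)**2 + 6*8) = -139*(9 + 48) = -139*57 = -7923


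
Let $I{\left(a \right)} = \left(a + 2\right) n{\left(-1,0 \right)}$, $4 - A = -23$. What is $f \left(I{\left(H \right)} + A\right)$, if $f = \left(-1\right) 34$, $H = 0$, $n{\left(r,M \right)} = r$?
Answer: $-850$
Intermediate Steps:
$A = 27$ ($A = 4 - -23 = 4 + 23 = 27$)
$I{\left(a \right)} = -2 - a$ ($I{\left(a \right)} = \left(a + 2\right) \left(-1\right) = \left(2 + a\right) \left(-1\right) = -2 - a$)
$f = -34$
$f \left(I{\left(H \right)} + A\right) = - 34 \left(\left(-2 - 0\right) + 27\right) = - 34 \left(\left(-2 + 0\right) + 27\right) = - 34 \left(-2 + 27\right) = \left(-34\right) 25 = -850$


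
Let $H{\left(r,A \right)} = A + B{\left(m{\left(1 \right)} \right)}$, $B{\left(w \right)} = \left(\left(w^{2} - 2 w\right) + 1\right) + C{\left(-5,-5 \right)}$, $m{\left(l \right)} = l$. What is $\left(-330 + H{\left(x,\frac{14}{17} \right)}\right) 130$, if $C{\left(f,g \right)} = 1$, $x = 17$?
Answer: $- \frac{725270}{17} \approx -42663.0$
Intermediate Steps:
$B{\left(w \right)} = 2 + w^{2} - 2 w$ ($B{\left(w \right)} = \left(\left(w^{2} - 2 w\right) + 1\right) + 1 = \left(1 + w^{2} - 2 w\right) + 1 = 2 + w^{2} - 2 w$)
$H{\left(r,A \right)} = 1 + A$ ($H{\left(r,A \right)} = A + \left(2 + 1^{2} - 2\right) = A + \left(2 + 1 - 2\right) = A + 1 = 1 + A$)
$\left(-330 + H{\left(x,\frac{14}{17} \right)}\right) 130 = \left(-330 + \left(1 + \frac{14}{17}\right)\right) 130 = \left(-330 + \frac{31}{17}\right) 130 = \left(- \frac{5579}{17}\right) 130 = - \frac{725270}{17}$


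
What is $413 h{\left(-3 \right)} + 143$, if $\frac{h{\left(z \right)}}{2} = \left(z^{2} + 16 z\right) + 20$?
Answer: $-15551$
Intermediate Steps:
$h{\left(z \right)} = 40 + 2 z^{2} + 32 z$ ($h{\left(z \right)} = 2 \left(\left(z^{2} + 16 z\right) + 20\right) = 2 \left(20 + z^{2} + 16 z\right) = 40 + 2 z^{2} + 32 z$)
$413 h{\left(-3 \right)} + 143 = 413 \left(40 + 2 \left(-3\right)^{2} + 32 \left(-3\right)\right) + 143 = 413 \left(40 + 2 \cdot 9 - 96\right) + 143 = 413 \left(40 + 18 - 96\right) + 143 = 413 \left(-38\right) + 143 = -15694 + 143 = -15551$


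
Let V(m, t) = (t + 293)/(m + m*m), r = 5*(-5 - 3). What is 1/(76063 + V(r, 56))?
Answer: 1560/118658629 ≈ 1.3147e-5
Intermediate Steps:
r = -40 (r = 5*(-8) = -40)
V(m, t) = (293 + t)/(m + m²)
1/(76063 + V(r, 56)) = 1/(76063 + (293 + 56)/((-40)*(1 - 40))) = 1/(76063 - 1/40*349/(-39)) = 1/(76063 - 1/40*(-1/39)*349) = 1/(76063 + 349/1560) = 1/(118658629/1560) = 1560/118658629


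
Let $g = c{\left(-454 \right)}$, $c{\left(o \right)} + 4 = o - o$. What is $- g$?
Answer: $4$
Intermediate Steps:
$c{\left(o \right)} = -4$ ($c{\left(o \right)} = -4 + \left(o - o\right) = -4 + 0 = -4$)
$g = -4$
$- g = \left(-1\right) \left(-4\right) = 4$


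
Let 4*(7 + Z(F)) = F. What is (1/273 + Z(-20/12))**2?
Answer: 65529025/1192464 ≈ 54.953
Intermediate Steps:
Z(F) = -7 + F/4
(1/273 + Z(-20/12))**2 = (1/273 + (-7 + (-20/12)/4))**2 = (1/273 + (-7 + (-20*1/12)/4))**2 = (1/273 + (-7 + (1/4)*(-5/3)))**2 = (1/273 + (-7 - 5/12))**2 = (1/273 - 89/12)**2 = (-8095/1092)**2 = 65529025/1192464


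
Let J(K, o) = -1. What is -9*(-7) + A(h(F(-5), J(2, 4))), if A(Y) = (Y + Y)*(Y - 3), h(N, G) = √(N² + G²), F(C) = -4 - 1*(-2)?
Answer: 73 - 6*√5 ≈ 59.584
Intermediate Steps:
F(C) = -2 (F(C) = -4 + 2 = -2)
h(N, G) = √(G² + N²)
A(Y) = 2*Y*(-3 + Y) (A(Y) = (2*Y)*(-3 + Y) = 2*Y*(-3 + Y))
-9*(-7) + A(h(F(-5), J(2, 4))) = -9*(-7) + 2*√((-1)² + (-2)²)*(-3 + √((-1)² + (-2)²)) = 63 + 2*√(1 + 4)*(-3 + √(1 + 4)) = 63 + 2*√5*(-3 + √5)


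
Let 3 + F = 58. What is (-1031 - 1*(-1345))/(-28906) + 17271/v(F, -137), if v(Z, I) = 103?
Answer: 249601592/1488659 ≈ 167.67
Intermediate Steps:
F = 55 (F = -3 + 58 = 55)
(-1031 - 1*(-1345))/(-28906) + 17271/v(F, -137) = (-1031 - 1*(-1345))/(-28906) + 17271/103 = (-1031 + 1345)*(-1/28906) + 17271*(1/103) = 314*(-1/28906) + 17271/103 = -157/14453 + 17271/103 = 249601592/1488659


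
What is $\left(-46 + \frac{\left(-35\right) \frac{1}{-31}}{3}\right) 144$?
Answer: $- \frac{203664}{31} \approx -6569.8$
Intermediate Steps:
$\left(-46 + \frac{\left(-35\right) \frac{1}{-31}}{3}\right) 144 = \left(-46 + \left(-35\right) \left(- \frac{1}{31}\right) \frac{1}{3}\right) 144 = \left(-46 + \frac{35}{31} \cdot \frac{1}{3}\right) 144 = \left(-46 + \frac{35}{93}\right) 144 = \left(- \frac{4243}{93}\right) 144 = - \frac{203664}{31}$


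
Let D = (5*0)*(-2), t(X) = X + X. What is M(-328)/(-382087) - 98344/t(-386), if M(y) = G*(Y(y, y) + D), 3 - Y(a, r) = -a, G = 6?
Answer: 9394367332/73742791 ≈ 127.39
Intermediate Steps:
t(X) = 2*X
Y(a, r) = 3 + a (Y(a, r) = 3 - (-1)*a = 3 + a)
D = 0 (D = 0*(-2) = 0)
M(y) = 18 + 6*y (M(y) = 6*((3 + y) + 0) = 6*(3 + y) = 18 + 6*y)
M(-328)/(-382087) - 98344/t(-386) = (18 + 6*(-328))/(-382087) - 98344/(2*(-386)) = (18 - 1968)*(-1/382087) - 98344/(-772) = -1950*(-1/382087) - 98344*(-1/772) = 1950/382087 + 24586/193 = 9394367332/73742791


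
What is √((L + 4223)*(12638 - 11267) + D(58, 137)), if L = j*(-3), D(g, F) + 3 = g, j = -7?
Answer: √5818579 ≈ 2412.2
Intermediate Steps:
D(g, F) = -3 + g
L = 21 (L = -7*(-3) = 21)
√((L + 4223)*(12638 - 11267) + D(58, 137)) = √((21 + 4223)*(12638 - 11267) + (-3 + 58)) = √(4244*1371 + 55) = √(5818524 + 55) = √5818579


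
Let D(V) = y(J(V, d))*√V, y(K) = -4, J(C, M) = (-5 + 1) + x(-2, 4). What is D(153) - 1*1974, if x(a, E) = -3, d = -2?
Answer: -1974 - 12*√17 ≈ -2023.5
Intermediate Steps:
J(C, M) = -7 (J(C, M) = (-5 + 1) - 3 = -4 - 3 = -7)
D(V) = -4*√V
D(153) - 1*1974 = -12*√17 - 1*1974 = -12*√17 - 1974 = -1974 - 12*√17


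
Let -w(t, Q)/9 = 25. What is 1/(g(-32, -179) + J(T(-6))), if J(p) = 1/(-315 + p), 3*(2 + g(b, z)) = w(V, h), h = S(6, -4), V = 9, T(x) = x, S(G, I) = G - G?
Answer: -321/24718 ≈ -0.012986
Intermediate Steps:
S(G, I) = 0
h = 0
w(t, Q) = -225 (w(t, Q) = -9*25 = -225)
g(b, z) = -77 (g(b, z) = -2 + (⅓)*(-225) = -2 - 75 = -77)
1/(g(-32, -179) + J(T(-6))) = 1/(-77 + 1/(-315 - 6)) = 1/(-77 + 1/(-321)) = 1/(-77 - 1/321) = 1/(-24718/321) = -321/24718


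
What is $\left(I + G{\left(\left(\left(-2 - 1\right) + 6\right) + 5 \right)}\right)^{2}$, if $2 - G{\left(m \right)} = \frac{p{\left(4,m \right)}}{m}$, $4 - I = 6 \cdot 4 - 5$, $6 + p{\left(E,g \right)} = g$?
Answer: $\frac{2809}{16} \approx 175.56$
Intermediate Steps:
$p{\left(E,g \right)} = -6 + g$
$I = -15$ ($I = 4 - \left(6 \cdot 4 - 5\right) = 4 - \left(24 - 5\right) = 4 - 19 = -15$)
$G{\left(m \right)} = 2 - \frac{-6 + m}{m}$
$\left(I + G{\left(\left(\left(-2 - 1\right) + 6\right) + 5 \right)}\right)^{2} = \left(-15 + \frac{6 + \left(\left(\left(-2 - 1\right) + 6\right) + 5\right)}{\left(\left(-2 - 1\right) + 6\right) + 5}\right)^{2} = \left(-15 + \frac{6 + \left(\left(-3 + 6\right) + 5\right)}{\left(-3 + 6\right) + 5}\right)^{2} = \left(-15 + \frac{6 + \left(3 + 5\right)}{3 + 5}\right)^{2} = \left(-15 + \frac{6 + 8}{8}\right)^{2} = \left(-15 + \frac{1}{8} \cdot 14\right)^{2} = \left(-15 + \frac{7}{4}\right)^{2} = \left(- \frac{53}{4}\right)^{2} = \frac{2809}{16}$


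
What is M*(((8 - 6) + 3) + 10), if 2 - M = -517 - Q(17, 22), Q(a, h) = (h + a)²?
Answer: 30600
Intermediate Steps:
Q(a, h) = (a + h)²
M = 2040 (M = 2 - (-517 - (17 + 22)²) = 2 - (-517 - 1*39²) = 2 - (-517 - 1*1521) = 2 - (-517 - 1521) = 2 - 1*(-2038) = 2 + 2038 = 2040)
M*(((8 - 6) + 3) + 10) = 2040*(((8 - 6) + 3) + 10) = 2040*((2 + 3) + 10) = 2040*(5 + 10) = 2040*15 = 30600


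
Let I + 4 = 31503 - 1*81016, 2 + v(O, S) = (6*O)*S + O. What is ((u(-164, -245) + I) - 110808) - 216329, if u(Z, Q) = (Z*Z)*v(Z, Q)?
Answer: 6479246290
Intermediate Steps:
v(O, S) = -2 + O + 6*O*S (v(O, S) = -2 + ((6*O)*S + O) = -2 + (6*O*S + O) = -2 + (O + 6*O*S) = -2 + O + 6*O*S)
I = -49517 (I = -4 + (31503 - 1*81016) = -4 + (31503 - 81016) = -4 - 49513 = -49517)
u(Z, Q) = Z²*(-2 + Z + 6*Q*Z) (u(Z, Q) = (Z*Z)*(-2 + Z + 6*Z*Q) = Z²*(-2 + Z + 6*Q*Z))
((u(-164, -245) + I) - 110808) - 216329 = (((-164)²*(-2 - 164 + 6*(-245)*(-164)) - 49517) - 110808) - 216329 = ((26896*(-2 - 164 + 241080) - 49517) - 110808) - 216329 = ((26896*240914 - 49517) - 110808) - 216329 = ((6479622944 - 49517) - 110808) - 216329 = (6479573427 - 110808) - 216329 = 6479462619 - 216329 = 6479246290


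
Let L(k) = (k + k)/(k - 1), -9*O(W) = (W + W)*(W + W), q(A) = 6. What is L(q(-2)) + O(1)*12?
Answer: -44/15 ≈ -2.9333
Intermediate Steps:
O(W) = -4*W**2/9 (O(W) = -(W + W)*(W + W)/9 = -2*W*2*W/9 = -4*W**2/9)
L(k) = 2*k/(-1 + k) (L(k) = (2*k)/(-1 + k) = 2*k/(-1 + k))
L(q(-2)) + O(1)*12 = 2*6/(-1 + 6) - 4/9*1**2*12 = 2*6/5 - 4/9*1*12 = 2*6*(1/5) - 4/9*12 = 12/5 - 16/3 = -44/15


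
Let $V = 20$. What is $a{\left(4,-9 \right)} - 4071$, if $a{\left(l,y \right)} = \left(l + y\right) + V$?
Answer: $-4056$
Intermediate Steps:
$a{\left(l,y \right)} = 20 + l + y$ ($a{\left(l,y \right)} = \left(l + y\right) + 20 = 20 + l + y$)
$a{\left(4,-9 \right)} - 4071 = \left(20 + 4 - 9\right) - 4071 = 15 - 4071 = -4056$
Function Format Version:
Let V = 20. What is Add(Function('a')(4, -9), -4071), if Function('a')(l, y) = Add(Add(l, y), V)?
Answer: -4056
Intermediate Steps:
Function('a')(l, y) = Add(20, l, y) (Function('a')(l, y) = Add(Add(l, y), 20) = Add(20, l, y))
Add(Function('a')(4, -9), -4071) = Add(Add(20, 4, -9), -4071) = Add(15, -4071) = -4056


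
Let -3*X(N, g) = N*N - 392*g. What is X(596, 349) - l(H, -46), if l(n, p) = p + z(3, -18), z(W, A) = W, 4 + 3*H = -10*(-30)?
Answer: -218279/3 ≈ -72760.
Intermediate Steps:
H = 296/3 (H = -4/3 + (-10*(-30))/3 = -4/3 + (⅓)*300 = -4/3 + 100 = 296/3 ≈ 98.667)
l(n, p) = 3 + p (l(n, p) = p + 3 = 3 + p)
X(N, g) = -N²/3 + 392*g/3 (X(N, g) = -(N*N - 392*g)/3 = -(N² - 392*g)/3 = -N²/3 + 392*g/3)
X(596, 349) - l(H, -46) = (-⅓*596² + (392/3)*349) - (3 - 46) = (-⅓*355216 + 136808/3) - 1*(-43) = (-355216/3 + 136808/3) + 43 = -218408/3 + 43 = -218279/3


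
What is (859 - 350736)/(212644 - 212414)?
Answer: -349877/230 ≈ -1521.2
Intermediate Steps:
(859 - 350736)/(212644 - 212414) = -349877/230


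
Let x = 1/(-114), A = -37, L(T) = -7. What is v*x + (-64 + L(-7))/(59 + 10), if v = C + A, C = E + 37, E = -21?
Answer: -2215/2622 ≈ -0.84478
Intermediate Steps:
C = 16 (C = -21 + 37 = 16)
v = -21 (v = 16 - 37 = -21)
x = -1/114 ≈ -0.0087719
v*x + (-64 + L(-7))/(59 + 10) = -21*(-1/114) + (-64 - 7)/(59 + 10) = 7/38 - 71/69 = -2215/2622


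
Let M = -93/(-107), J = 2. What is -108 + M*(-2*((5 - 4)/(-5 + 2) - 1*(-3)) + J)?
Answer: -11866/107 ≈ -110.90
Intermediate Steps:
M = 93/107 (M = -93*(-1/107) = 93/107 ≈ 0.86916)
-108 + M*(-2*((5 - 4)/(-5 + 2) - 1*(-3)) + J) = -108 + 93*(-2*((5 - 4)/(-5 + 2) - 1*(-3)) + 2)/107 = -108 + 93*(-2*(1/(-3) + 3) + 2)/107 = -108 + 93*(-2*(1*(-1/3) + 3) + 2)/107 = -108 + 93*(-2*(-1/3 + 3) + 2)/107 = -108 + 93*(-2*8/3 + 2)/107 = -108 + 93*(-16/3 + 2)/107 = -108 + (93/107)*(-10/3) = -108 - 310/107 = -11866/107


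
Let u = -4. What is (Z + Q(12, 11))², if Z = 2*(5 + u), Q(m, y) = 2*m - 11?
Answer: 225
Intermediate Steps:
Q(m, y) = -11 + 2*m
Z = 2 (Z = 2*(5 - 4) = 2*1 = 2)
(Z + Q(12, 11))² = (2 + (-11 + 2*12))² = (2 + (-11 + 24))² = (2 + 13)² = 15² = 225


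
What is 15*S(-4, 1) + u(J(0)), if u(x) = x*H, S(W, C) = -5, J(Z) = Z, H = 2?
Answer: -75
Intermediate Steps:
u(x) = 2*x (u(x) = x*2 = 2*x)
15*S(-4, 1) + u(J(0)) = 15*(-5) + 2*0 = -75 + 0 = -75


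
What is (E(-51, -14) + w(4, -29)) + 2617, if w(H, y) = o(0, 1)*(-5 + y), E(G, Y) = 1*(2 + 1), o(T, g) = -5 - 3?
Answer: 2892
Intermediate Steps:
o(T, g) = -8
E(G, Y) = 3 (E(G, Y) = 1*3 = 3)
w(H, y) = 40 - 8*y (w(H, y) = -8*(-5 + y) = 40 - 8*y)
(E(-51, -14) + w(4, -29)) + 2617 = (3 + (40 - 8*(-29))) + 2617 = (3 + (40 + 232)) + 2617 = (3 + 272) + 2617 = 275 + 2617 = 2892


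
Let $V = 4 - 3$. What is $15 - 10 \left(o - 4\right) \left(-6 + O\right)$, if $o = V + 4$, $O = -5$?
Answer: $125$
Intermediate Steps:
$V = 1$ ($V = 4 - 3 = 1$)
$o = 5$ ($o = 1 + 4 = 5$)
$15 - 10 \left(o - 4\right) \left(-6 + O\right) = 15 - 10 \left(5 - 4\right) \left(-6 - 5\right) = 15 - 10 \cdot 1 \left(-11\right) = 15 - -110 = 15 + 110 = 125$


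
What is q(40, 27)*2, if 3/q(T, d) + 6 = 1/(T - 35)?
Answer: -30/29 ≈ -1.0345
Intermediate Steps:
q(T, d) = 3/(-6 + 1/(-35 + T)) (q(T, d) = 3/(-6 + 1/(T - 35)) = 3/(-6 + 1/(-35 + T)))
q(40, 27)*2 = (3*(35 - 1*40)/(-211 + 6*40))*2 = (3*(35 - 40)/(-211 + 240))*2 = (3*(-5)/29)*2 = (3*(1/29)*(-5))*2 = -15/29*2 = -30/29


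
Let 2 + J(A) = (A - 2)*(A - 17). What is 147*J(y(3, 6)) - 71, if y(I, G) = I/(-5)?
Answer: 159043/25 ≈ 6361.7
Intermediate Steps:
y(I, G) = -I/5 (y(I, G) = I*(-⅕) = -I/5)
J(A) = -2 + (-17 + A)*(-2 + A) (J(A) = -2 + (A - 2)*(A - 17) = -2 + (-2 + A)*(-17 + A) = -2 + (-17 + A)*(-2 + A))
147*J(y(3, 6)) - 71 = 147*(32 + (-⅕*3)² - (-19)*3/5) - 71 = 147*(32 + (-⅗)² - 19*(-⅗)) - 71 = 147*(32 + 9/25 + 57/5) - 71 = 147*(1094/25) - 71 = 160818/25 - 71 = 159043/25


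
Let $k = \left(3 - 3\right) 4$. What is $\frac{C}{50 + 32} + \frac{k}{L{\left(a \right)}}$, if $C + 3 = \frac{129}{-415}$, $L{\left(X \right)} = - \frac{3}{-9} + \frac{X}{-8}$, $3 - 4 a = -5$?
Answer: $- \frac{687}{17015} \approx -0.040376$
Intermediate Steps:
$a = 2$ ($a = \frac{3}{4} - - \frac{5}{4} = \frac{3}{4} + \frac{5}{4} = 2$)
$L{\left(X \right)} = \frac{1}{3} - \frac{X}{8}$ ($L{\left(X \right)} = \left(-3\right) \left(- \frac{1}{9}\right) + X \left(- \frac{1}{8}\right) = \frac{1}{3} - \frac{X}{8}$)
$C = - \frac{1374}{415}$ ($C = -3 + \frac{129}{-415} = -3 + 129 \left(- \frac{1}{415}\right) = -3 - \frac{129}{415} = - \frac{1374}{415} \approx -3.3108$)
$k = 0$ ($k = 0 \cdot 4 = 0$)
$\frac{C}{50 + 32} + \frac{k}{L{\left(a \right)}} = - \frac{1374}{415 \left(50 + 32\right)} + \frac{0}{\frac{1}{3} - \frac{1}{4}} = - \frac{1374}{415 \cdot 82} + \frac{0}{\frac{1}{3} - \frac{1}{4}} = \left(- \frac{1374}{415}\right) \frac{1}{82} + 0 \frac{1}{\frac{1}{12}} = - \frac{687}{17015} + 0 \cdot 12 = - \frac{687}{17015} + 0 = - \frac{687}{17015}$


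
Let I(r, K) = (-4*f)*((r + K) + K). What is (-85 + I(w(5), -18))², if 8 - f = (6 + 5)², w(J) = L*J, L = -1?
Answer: 346592689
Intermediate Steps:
w(J) = -J
f = -113 (f = 8 - (6 + 5)² = 8 - 1*11² = 8 - 1*121 = 8 - 121 = -113)
I(r, K) = 452*r + 904*K (I(r, K) = (-4*(-113))*((r + K) + K) = 452*((K + r) + K) = 452*(r + 2*K) = 452*r + 904*K)
(-85 + I(w(5), -18))² = (-85 + (452*(-1*5) + 904*(-18)))² = (-85 + (452*(-5) - 16272))² = (-85 + (-2260 - 16272))² = (-85 - 18532)² = (-18617)² = 346592689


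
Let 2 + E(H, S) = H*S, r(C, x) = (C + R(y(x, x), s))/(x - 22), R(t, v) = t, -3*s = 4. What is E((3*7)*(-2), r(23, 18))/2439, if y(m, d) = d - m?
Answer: 479/4878 ≈ 0.098196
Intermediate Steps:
s = -4/3 (s = -⅓*4 = -4/3 ≈ -1.3333)
r(C, x) = C/(-22 + x) (r(C, x) = (C + (x - x))/(x - 22) = (C + 0)/(-22 + x) = C/(-22 + x))
E(H, S) = -2 + H*S
E((3*7)*(-2), r(23, 18))/2439 = (-2 + ((3*7)*(-2))*(23/(-22 + 18)))/2439 = (-2 + (21*(-2))*(23/(-4)))*(1/2439) = (-2 - 966*(-1)/4)*(1/2439) = (-2 - 42*(-23/4))*(1/2439) = (-2 + 483/2)*(1/2439) = (479/2)*(1/2439) = 479/4878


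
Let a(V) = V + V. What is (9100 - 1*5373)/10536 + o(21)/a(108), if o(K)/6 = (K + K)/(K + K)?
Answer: 12059/31608 ≈ 0.38152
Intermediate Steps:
a(V) = 2*V
o(K) = 6 (o(K) = 6*((K + K)/(K + K)) = 6*((2*K)/((2*K))) = 6*((2*K)*(1/(2*K))) = 6*1 = 6)
(9100 - 1*5373)/10536 + o(21)/a(108) = (9100 - 1*5373)/10536 + 6/((2*108)) = (9100 - 5373)*(1/10536) + 6/216 = 3727*(1/10536) + 6*(1/216) = 3727/10536 + 1/36 = 12059/31608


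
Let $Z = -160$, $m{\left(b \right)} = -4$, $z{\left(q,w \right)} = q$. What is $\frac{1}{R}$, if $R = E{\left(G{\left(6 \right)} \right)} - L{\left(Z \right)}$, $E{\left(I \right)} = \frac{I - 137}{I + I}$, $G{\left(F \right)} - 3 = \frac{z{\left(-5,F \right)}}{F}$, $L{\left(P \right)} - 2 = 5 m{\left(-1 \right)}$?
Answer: $- \frac{26}{341} \approx -0.076246$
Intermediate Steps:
$L{\left(P \right)} = -18$ ($L{\left(P \right)} = 2 + 5 \left(-4\right) = 2 - 20 = -18$)
$G{\left(F \right)} = 3 - \frac{5}{F}$
$E{\left(I \right)} = \frac{-137 + I}{2 I}$
$R = - \frac{341}{26}$ ($R = \frac{-137 + \left(3 - \frac{5}{6}\right)}{2 \left(3 - \frac{5}{6}\right)} - -18 = \frac{-137 + \left(3 - \frac{5}{6}\right)}{2 \left(3 - \frac{5}{6}\right)} + 18 = \frac{-137 + \frac{13}{6}}{2 \cdot \frac{13}{6}} + 18 = \frac{1}{2} \cdot \frac{6}{13} \left(- \frac{809}{6}\right) + 18 = - \frac{809}{26} + 18 = - \frac{341}{26} \approx -13.115$)
$\frac{1}{R} = \frac{1}{- \frac{341}{26}} = - \frac{26}{341}$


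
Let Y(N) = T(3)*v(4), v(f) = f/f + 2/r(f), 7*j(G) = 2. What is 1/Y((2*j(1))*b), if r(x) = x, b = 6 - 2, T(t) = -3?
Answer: -2/9 ≈ -0.22222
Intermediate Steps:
j(G) = 2/7 (j(G) = (1/7)*2 = 2/7)
b = 4
v(f) = 1 + 2/f (v(f) = f/f + 2/f = 1 + 2/f)
Y(N) = -9/2 (Y(N) = -3*(2 + 4)/4 = -3*6/4 = -3*3/2 = -9/2)
1/Y((2*j(1))*b) = 1/(-9/2) = -2/9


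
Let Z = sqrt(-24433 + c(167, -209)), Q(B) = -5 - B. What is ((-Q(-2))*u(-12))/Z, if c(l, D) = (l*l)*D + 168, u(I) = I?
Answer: 6*I*sqrt(5853066)/975511 ≈ 0.01488*I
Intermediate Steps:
c(l, D) = 168 + D*l**2 (c(l, D) = l**2*D + 168 = D*l**2 + 168 = 168 + D*l**2)
Z = I*sqrt(5853066) (Z = sqrt(-24433 + (168 - 209*167**2)) = sqrt(-24433 + (168 - 209*27889)) = sqrt(-24433 + (168 - 5828801)) = sqrt(-24433 - 5828633) = sqrt(-5853066) = I*sqrt(5853066) ≈ 2419.3*I)
((-Q(-2))*u(-12))/Z = (-(-5 - 1*(-2))*(-12))/((I*sqrt(5853066))) = (-(-5 + 2)*(-12))*(-I*sqrt(5853066)/5853066) = (-1*(-3)*(-12))*(-I*sqrt(5853066)/5853066) = (3*(-12))*(-I*sqrt(5853066)/5853066) = -(-6)*I*sqrt(5853066)/975511 = 6*I*sqrt(5853066)/975511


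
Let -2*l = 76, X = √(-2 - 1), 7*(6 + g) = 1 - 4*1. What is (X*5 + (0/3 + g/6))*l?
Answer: 285/7 - 190*I*√3 ≈ 40.714 - 329.09*I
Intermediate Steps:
g = -45/7 (g = -6 + (1 - 4*1)/7 = -6 + (1 - 4)/7 = -6 + (⅐)*(-3) = -6 - 3/7 = -45/7 ≈ -6.4286)
X = I*√3 (X = √(-3) = I*√3 ≈ 1.732*I)
l = -38 (l = -½*76 = -38)
(X*5 + (0/3 + g/6))*l = ((I*√3)*5 + (0/3 - 45/7/6))*(-38) = (5*I*√3 + (0*(⅓) - 45/7*⅙))*(-38) = (5*I*√3 + (0 - 15/14))*(-38) = (5*I*√3 - 15/14)*(-38) = (-15/14 + 5*I*√3)*(-38) = 285/7 - 190*I*√3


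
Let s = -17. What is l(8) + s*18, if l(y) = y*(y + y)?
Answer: -178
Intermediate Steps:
l(y) = 2*y² (l(y) = y*(2*y) = 2*y²)
l(8) + s*18 = 2*8² - 17*18 = 2*64 - 306 = 128 - 306 = -178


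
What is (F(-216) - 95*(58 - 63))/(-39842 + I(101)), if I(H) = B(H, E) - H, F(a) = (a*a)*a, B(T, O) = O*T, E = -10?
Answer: 916111/3723 ≈ 246.07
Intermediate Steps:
F(a) = a**3 (F(a) = a**2*a = a**3)
I(H) = -11*H (I(H) = -10*H - H = -11*H)
(F(-216) - 95*(58 - 63))/(-39842 + I(101)) = ((-216)**3 - 95*(58 - 63))/(-39842 - 11*101) = (-10077696 - 95*(-5))/(-39842 - 1111) = (-10077696 + 475)/(-40953) = -10077221*(-1/40953) = 916111/3723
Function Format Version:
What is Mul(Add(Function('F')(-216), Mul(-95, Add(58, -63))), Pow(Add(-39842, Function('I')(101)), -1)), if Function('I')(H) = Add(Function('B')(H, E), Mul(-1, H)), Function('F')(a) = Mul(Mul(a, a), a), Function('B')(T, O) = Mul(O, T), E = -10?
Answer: Rational(916111, 3723) ≈ 246.07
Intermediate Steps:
Function('F')(a) = Pow(a, 3) (Function('F')(a) = Mul(Pow(a, 2), a) = Pow(a, 3))
Function('I')(H) = Mul(-11, H) (Function('I')(H) = Add(Mul(-10, H), Mul(-1, H)) = Mul(-11, H))
Mul(Add(Function('F')(-216), Mul(-95, Add(58, -63))), Pow(Add(-39842, Function('I')(101)), -1)) = Mul(Add(Pow(-216, 3), Mul(-95, Add(58, -63))), Pow(Add(-39842, Mul(-11, 101)), -1)) = Mul(Add(-10077696, Mul(-95, -5)), Pow(Add(-39842, -1111), -1)) = Mul(Add(-10077696, 475), Pow(-40953, -1)) = Mul(-10077221, Rational(-1, 40953)) = Rational(916111, 3723)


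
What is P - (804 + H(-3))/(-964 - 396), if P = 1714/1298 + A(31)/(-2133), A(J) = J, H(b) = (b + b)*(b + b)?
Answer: 90537965/47066778 ≈ 1.9236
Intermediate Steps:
H(b) = 4*b**2 (H(b) = (2*b)*(2*b) = 4*b**2)
P = 1807862/1384317 (P = 1714/1298 + 31/(-2133) = 1714*(1/1298) + 31*(-1/2133) = 857/649 - 31/2133 = 1807862/1384317 ≈ 1.3060)
P - (804 + H(-3))/(-964 - 396) = 1807862/1384317 - (804 + 4*(-3)**2)/(-964 - 396) = 1807862/1384317 - (804 + 4*9)/(-1360) = 1807862/1384317 - (804 + 36)*(-1)/1360 = 1807862/1384317 - 840*(-1)/1360 = 1807862/1384317 - 1*(-21/34) = 1807862/1384317 + 21/34 = 90537965/47066778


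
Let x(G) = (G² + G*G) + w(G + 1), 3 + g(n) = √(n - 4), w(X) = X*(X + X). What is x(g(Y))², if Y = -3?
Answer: -2796 + 80*I*√7 ≈ -2796.0 + 211.66*I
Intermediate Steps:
w(X) = 2*X² (w(X) = X*(2*X) = 2*X²)
g(n) = -3 + √(-4 + n) (g(n) = -3 + √(n - 4) = -3 + √(-4 + n))
x(G) = 2*G² + 2*(1 + G)² (x(G) = (G² + G*G) + 2*(G + 1)² = (G² + G²) + 2*(1 + G)² = 2*G² + 2*(1 + G)²)
x(g(Y))² = (2*(-3 + √(-4 - 3))² + 2*(1 + (-3 + √(-4 - 3)))²)² = (2*(-3 + √(-7))² + 2*(1 + (-3 + √(-7)))²)² = (2*(-3 + I*√7)² + 2*(1 + (-3 + I*√7))²)² = (2*(-3 + I*√7)² + 2*(-2 + I*√7)²)²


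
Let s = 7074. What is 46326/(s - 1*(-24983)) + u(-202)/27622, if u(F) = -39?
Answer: 1278366549/885478454 ≈ 1.4437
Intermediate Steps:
46326/(s - 1*(-24983)) + u(-202)/27622 = 46326/(7074 - 1*(-24983)) - 39/27622 = 46326/(7074 + 24983) - 39*1/27622 = 46326/32057 - 39/27622 = 1278366549/885478454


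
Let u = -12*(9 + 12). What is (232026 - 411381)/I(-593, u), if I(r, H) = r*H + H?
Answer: -59785/49728 ≈ -1.2022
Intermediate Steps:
u = -252 (u = -12*21 = -252)
I(r, H) = H + H*r (I(r, H) = H*r + H = H + H*r)
(232026 - 411381)/I(-593, u) = (232026 - 411381)/((-252*(1 - 593))) = -179355/((-252*(-592))) = -179355/149184 = -179355*1/149184 = -59785/49728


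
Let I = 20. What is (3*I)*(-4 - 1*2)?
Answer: -360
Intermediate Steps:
(3*I)*(-4 - 1*2) = (3*20)*(-4 - 1*2) = 60*(-4 - 2) = 60*(-6) = -360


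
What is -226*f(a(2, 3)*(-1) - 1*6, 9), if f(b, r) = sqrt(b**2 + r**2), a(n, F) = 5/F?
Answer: -226*sqrt(1258)/3 ≈ -2671.9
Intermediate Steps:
-226*f(a(2, 3)*(-1) - 1*6, 9) = -226*sqrt(((5/3)*(-1) - 1*6)**2 + 9**2) = -226*sqrt(((5*(1/3))*(-1) - 6)**2 + 81) = -226*sqrt(((5/3)*(-1) - 6)**2 + 81) = -226*sqrt((-5/3 - 6)**2 + 81) = -226*sqrt((-23/3)**2 + 81) = -226*sqrt(529/9 + 81) = -226*sqrt(1258)/3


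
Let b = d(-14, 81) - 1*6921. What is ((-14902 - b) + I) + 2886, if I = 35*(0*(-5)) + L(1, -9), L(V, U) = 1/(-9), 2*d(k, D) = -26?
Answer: -45739/9 ≈ -5082.1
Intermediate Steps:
d(k, D) = -13 (d(k, D) = (½)*(-26) = -13)
L(V, U) = -⅑
b = -6934 (b = -13 - 1*6921 = -13 - 6921 = -6934)
I = -⅑ (I = 35*(0*(-5)) - ⅑ = 35*0 - ⅑ = 0 - ⅑ = -⅑ ≈ -0.11111)
((-14902 - b) + I) + 2886 = ((-14902 - 1*(-6934)) - ⅑) + 2886 = ((-14902 + 6934) - ⅑) + 2886 = (-7968 - ⅑) + 2886 = -71713/9 + 2886 = -45739/9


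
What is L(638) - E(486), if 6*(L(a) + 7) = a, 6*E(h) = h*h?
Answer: -117800/3 ≈ -39267.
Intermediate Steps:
E(h) = h²/6 (E(h) = (h*h)/6 = h²/6)
L(a) = -7 + a/6
L(638) - E(486) = (-7 + (⅙)*638) - 486²/6 = (-7 + 319/3) - 236196/6 = 298/3 - 1*39366 = 298/3 - 39366 = -117800/3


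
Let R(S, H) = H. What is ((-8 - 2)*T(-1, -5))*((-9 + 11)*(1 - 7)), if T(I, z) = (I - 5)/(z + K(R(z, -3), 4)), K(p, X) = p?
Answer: 90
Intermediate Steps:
T(I, z) = (-5 + I)/(-3 + z) (T(I, z) = (I - 5)/(z - 3) = (-5 + I)/(-3 + z))
((-8 - 2)*T(-1, -5))*((-9 + 11)*(1 - 7)) = ((-8 - 2)*((-5 - 1)/(-3 - 5)))*((-9 + 11)*(1 - 7)) = (-10*(-6)/(-8))*(2*(-6)) = -(-5)*(-6)/4*(-12) = -10*¾*(-12) = -15/2*(-12) = 90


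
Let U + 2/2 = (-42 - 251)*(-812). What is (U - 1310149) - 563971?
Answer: -1636205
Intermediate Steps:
U = 237915 (U = -1 + (-42 - 251)*(-812) = -1 - 293*(-812) = -1 + 237916 = 237915)
(U - 1310149) - 563971 = (237915 - 1310149) - 563971 = -1072234 - 563971 = -1636205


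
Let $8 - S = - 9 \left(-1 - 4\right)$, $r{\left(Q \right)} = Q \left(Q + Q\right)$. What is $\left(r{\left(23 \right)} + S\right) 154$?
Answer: $157234$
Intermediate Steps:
$r{\left(Q \right)} = 2 Q^{2}$ ($r{\left(Q \right)} = Q 2 Q = 2 Q^{2}$)
$S = -37$ ($S = 8 - - 9 \left(-1 - 4\right) = 8 - \left(-9\right) \left(-5\right) = 8 - 45 = -37$)
$\left(r{\left(23 \right)} + S\right) 154 = \left(2 \cdot 23^{2} - 37\right) 154 = \left(2 \cdot 529 - 37\right) 154 = \left(1058 - 37\right) 154 = 1021 \cdot 154 = 157234$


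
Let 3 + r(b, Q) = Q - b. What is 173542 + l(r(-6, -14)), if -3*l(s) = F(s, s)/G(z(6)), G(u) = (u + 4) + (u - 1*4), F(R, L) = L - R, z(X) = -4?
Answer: 173542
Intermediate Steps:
G(u) = 2*u (G(u) = (4 + u) + (u - 4) = (4 + u) + (-4 + u) = 2*u)
r(b, Q) = -3 + Q - b (r(b, Q) = -3 + (Q - b) = -3 + Q - b)
l(s) = 0 (l(s) = -(s - s)/(3*(2*(-4))) = -0/(-8) = -0*(-1)/8 = -⅓*0 = 0)
173542 + l(r(-6, -14)) = 173542 + 0 = 173542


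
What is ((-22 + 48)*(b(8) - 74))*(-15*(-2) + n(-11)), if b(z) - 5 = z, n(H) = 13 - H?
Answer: -85644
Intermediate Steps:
b(z) = 5 + z
((-22 + 48)*(b(8) - 74))*(-15*(-2) + n(-11)) = ((-22 + 48)*((5 + 8) - 74))*(-15*(-2) + (13 - 1*(-11))) = (26*(13 - 74))*(30 + (13 + 11)) = (26*(-61))*(30 + 24) = -1586*54 = -85644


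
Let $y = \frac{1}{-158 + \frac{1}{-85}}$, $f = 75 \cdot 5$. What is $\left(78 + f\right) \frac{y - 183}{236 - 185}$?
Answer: $- \frac{371151658}{228327} \approx -1625.5$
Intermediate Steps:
$f = 375$
$y = - \frac{85}{13431}$ ($y = \frac{1}{-158 - \frac{1}{85}} = \frac{1}{- \frac{13431}{85}} = - \frac{85}{13431} \approx -0.0063286$)
$\left(78 + f\right) \frac{y - 183}{236 - 185} = \left(78 + 375\right) \frac{- \frac{85}{13431} - 183}{236 - 185} = 453 \left(- \frac{2457958}{13431 \cdot 51}\right) = 453 \left(\left(- \frac{2457958}{13431}\right) \frac{1}{51}\right) = 453 \left(- \frac{2457958}{684981}\right) = - \frac{371151658}{228327}$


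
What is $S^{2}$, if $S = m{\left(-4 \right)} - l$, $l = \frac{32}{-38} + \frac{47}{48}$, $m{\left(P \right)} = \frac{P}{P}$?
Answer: $\frac{619369}{831744} \approx 0.74466$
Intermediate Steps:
$m{\left(P \right)} = 1$
$l = \frac{125}{912}$ ($l = 32 \left(- \frac{1}{38}\right) + 47 \cdot \frac{1}{48} = - \frac{16}{19} + \frac{47}{48} = \frac{125}{912} \approx 0.13706$)
$S = \frac{787}{912}$ ($S = 1 - \frac{125}{912} = \frac{787}{912} \approx 0.86294$)
$S^{2} = \left(\frac{787}{912}\right)^{2} = \frac{619369}{831744}$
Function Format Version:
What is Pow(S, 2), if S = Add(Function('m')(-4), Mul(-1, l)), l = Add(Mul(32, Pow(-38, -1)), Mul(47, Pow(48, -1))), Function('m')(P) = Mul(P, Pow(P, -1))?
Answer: Rational(619369, 831744) ≈ 0.74466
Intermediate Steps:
Function('m')(P) = 1
l = Rational(125, 912) (l = Add(Mul(32, Rational(-1, 38)), Mul(47, Rational(1, 48))) = Add(Rational(-16, 19), Rational(47, 48)) = Rational(125, 912) ≈ 0.13706)
S = Rational(787, 912) (S = Add(1, Mul(-1, Rational(125, 912))) = Add(1, Rational(-125, 912)) = Rational(787, 912) ≈ 0.86294)
Pow(S, 2) = Pow(Rational(787, 912), 2) = Rational(619369, 831744)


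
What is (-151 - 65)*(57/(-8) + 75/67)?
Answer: 86913/67 ≈ 1297.2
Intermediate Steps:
(-151 - 65)*(57/(-8) + 75/67) = -216*(57*(-⅛) + 75*(1/67)) = -216*(-57/8 + 75/67) = -216*(-3219/536) = 86913/67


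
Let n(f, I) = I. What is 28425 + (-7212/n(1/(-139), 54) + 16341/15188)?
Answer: 3867361193/136692 ≈ 28293.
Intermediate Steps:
28425 + (-7212/n(1/(-139), 54) + 16341/15188) = 28425 + (-7212/54 + 16341/15188) = 28425 + (-7212*1/54 + 16341*(1/15188)) = 28425 + (-1202/9 + 16341/15188) = 28425 - 18108907/136692 = 3867361193/136692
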